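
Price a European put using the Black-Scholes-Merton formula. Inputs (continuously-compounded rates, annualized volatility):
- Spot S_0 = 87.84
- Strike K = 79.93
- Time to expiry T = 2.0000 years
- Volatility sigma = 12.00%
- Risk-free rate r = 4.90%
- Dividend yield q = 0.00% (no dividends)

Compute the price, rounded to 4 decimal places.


Answer: Price = 0.8671

Derivation:
d1 = (ln(S/K) + (r - q + 0.5*sigma^2) * T) / (sigma * sqrt(T)) = 1.21837873
d2 = d1 - sigma * sqrt(T) = 1.04867310
exp(-rT) = 0.90664890; exp(-qT) = 1.00000000
P = K * exp(-rT) * N(-d2) - S_0 * exp(-qT) * N(-d1)
N(-d1) = 0.11154004; N(-d2) = 0.14716430
P = 79.9300 * 0.90664890 * 0.14716430 - 87.8400 * 1.00000000 * 0.11154004 = 0.8671


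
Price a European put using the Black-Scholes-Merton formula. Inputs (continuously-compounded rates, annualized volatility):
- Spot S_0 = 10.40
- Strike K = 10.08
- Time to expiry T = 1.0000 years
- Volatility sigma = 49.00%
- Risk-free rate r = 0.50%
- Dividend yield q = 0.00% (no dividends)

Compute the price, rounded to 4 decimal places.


Answer: Price = 1.7972

Derivation:
d1 = (ln(S/K) + (r - q + 0.5*sigma^2) * T) / (sigma * sqrt(T)) = 0.31898478
d2 = d1 - sigma * sqrt(T) = -0.17101522
exp(-rT) = 0.99501248; exp(-qT) = 1.00000000
P = K * exp(-rT) * N(-d2) - S_0 * exp(-qT) * N(-d1)
N(-d1) = 0.37486903; N(-d2) = 0.56789410
P = 10.0800 * 0.99501248 * 0.56789410 - 10.4000 * 1.00000000 * 0.37486903 = 1.7972


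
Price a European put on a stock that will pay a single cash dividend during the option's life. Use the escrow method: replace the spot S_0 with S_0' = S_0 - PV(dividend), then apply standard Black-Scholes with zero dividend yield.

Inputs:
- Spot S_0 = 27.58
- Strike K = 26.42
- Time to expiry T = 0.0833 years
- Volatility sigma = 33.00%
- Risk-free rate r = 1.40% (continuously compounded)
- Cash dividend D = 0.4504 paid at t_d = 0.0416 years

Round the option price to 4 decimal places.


Answer: Price = 0.6887

Derivation:
PV(D) = D * exp(-r * t_d) = 0.4504 * 0.99941777 = 0.45013776
S_0' = S_0 - PV(D) = 27.5800 - 0.45013776 = 27.12986224
d1 = (ln(S_0'/K) + (r + sigma^2/2)*T) / (sigma*sqrt(T)) = 0.33824412
d2 = d1 - sigma*sqrt(T) = 0.24300038
exp(-rT) = 0.99883448
N(-d1) = 0.36758962; N(-d2) = 0.40400255
P = K * exp(-rT) * N(-d2) - S_0' * N(-d1) = 26.4200 * 0.99883448 * 0.40400255 - 27.12986224 * 0.36758962 = 0.6887


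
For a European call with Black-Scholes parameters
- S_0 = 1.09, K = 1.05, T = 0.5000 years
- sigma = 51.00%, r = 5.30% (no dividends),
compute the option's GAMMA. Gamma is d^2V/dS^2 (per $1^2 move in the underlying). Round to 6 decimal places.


Answer: Gamma = 0.952095

Derivation:
d1 = 0.3574702965; d2 = -0.0031541619
phi(d1) = 0.3742500809; exp(-qT) = 1.0000000000; exp(-rT) = 0.9738480438
Gamma = exp(-qT) * phi(d1) / (S * sigma * sqrt(T)) = 1.0000000000 * 0.3742500809 / (1.0900 * 0.5100 * 0.7071067812) = 0.952095


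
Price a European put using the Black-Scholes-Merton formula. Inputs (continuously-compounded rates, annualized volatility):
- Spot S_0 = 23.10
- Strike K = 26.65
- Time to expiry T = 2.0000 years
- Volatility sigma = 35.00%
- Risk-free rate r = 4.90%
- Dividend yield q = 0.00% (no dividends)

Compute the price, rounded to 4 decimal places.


Answer: Price = 5.1689

Derivation:
d1 = (ln(S/K) + (r - q + 0.5*sigma^2) * T) / (sigma * sqrt(T)) = 0.15666146
d2 = d1 - sigma * sqrt(T) = -0.33831329
exp(-rT) = 0.90664890; exp(-qT) = 1.00000000
P = K * exp(-rT) * N(-d2) - S_0 * exp(-qT) * N(-d1)
N(-d1) = 0.43775583; N(-d2) = 0.63243644
P = 26.6500 * 0.90664890 * 0.63243644 - 23.1000 * 1.00000000 * 0.43775583 = 5.1689


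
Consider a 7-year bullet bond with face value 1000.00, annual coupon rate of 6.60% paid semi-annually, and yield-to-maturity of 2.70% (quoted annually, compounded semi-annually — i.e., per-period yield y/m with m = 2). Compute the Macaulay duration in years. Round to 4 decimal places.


Coupon per period c = face * coupon_rate / m = 33.000000
Periods per year m = 2; per-period yield y/m = 0.013500
Number of cashflows N = 14
Cashflows (t years, CF_t, discount factor 1/(1+y/m)^(m*t), PV):
  t = 0.5000: CF_t = 33.000000, DF = 0.986680, PV = 32.560434
  t = 1.0000: CF_t = 33.000000, DF = 0.973537, PV = 32.126723
  t = 1.5000: CF_t = 33.000000, DF = 0.960569, PV = 31.698790
  t = 2.0000: CF_t = 33.000000, DF = 0.947774, PV = 31.276556
  t = 2.5000: CF_t = 33.000000, DF = 0.935150, PV = 30.859947
  t = 3.0000: CF_t = 33.000000, DF = 0.922694, PV = 30.448887
  t = 3.5000: CF_t = 33.000000, DF = 0.910403, PV = 30.043302
  t = 4.0000: CF_t = 33.000000, DF = 0.898276, PV = 29.643120
  t = 4.5000: CF_t = 33.000000, DF = 0.886311, PV = 29.248269
  t = 5.0000: CF_t = 33.000000, DF = 0.874505, PV = 28.858676
  t = 5.5000: CF_t = 33.000000, DF = 0.862857, PV = 28.474274
  t = 6.0000: CF_t = 33.000000, DF = 0.851363, PV = 28.094991
  t = 6.5000: CF_t = 33.000000, DF = 0.840023, PV = 27.720761
  t = 7.0000: CF_t = 1033.000000, DF = 0.828834, PV = 856.185324
Price P = sum_t PV_t = 1247.240055
Macaulay numerator sum_t t * PV_t:
  t * PV_t at t = 0.5000: 16.280217
  t * PV_t at t = 1.0000: 32.126723
  t * PV_t at t = 1.5000: 47.548185
  t * PV_t at t = 2.0000: 62.553112
  t * PV_t at t = 2.5000: 77.149867
  t * PV_t at t = 3.0000: 91.346661
  t * PV_t at t = 3.5000: 105.151558
  t * PV_t at t = 4.0000: 118.572481
  t * PV_t at t = 4.5000: 131.617209
  t * PV_t at t = 5.0000: 144.293382
  t * PV_t at t = 5.5000: 156.608506
  t * PV_t at t = 6.0000: 168.569948
  t * PV_t at t = 6.5000: 180.184947
  t * PV_t at t = 7.0000: 5993.297266
Macaulay duration D = (sum_t t * PV_t) / P = 7325.300064 / 1247.240055 = 5.873208

Answer: Macaulay duration = 5.8732 years


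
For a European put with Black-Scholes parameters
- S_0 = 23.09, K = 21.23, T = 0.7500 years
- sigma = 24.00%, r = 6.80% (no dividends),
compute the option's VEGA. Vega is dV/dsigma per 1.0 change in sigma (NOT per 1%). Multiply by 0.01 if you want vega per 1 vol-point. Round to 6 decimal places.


d1 = 0.7533667939; d2 = 0.5455206970
phi(d1) = 0.3003762882; exp(-qT) = 1.0000000000; exp(-rT) = 0.9502786705
Vega = S * exp(-qT) * phi(d1) * sqrt(T) = 23.0900 * 1.0000000000 * 0.3003762882 * 0.8660254038 = 6.006482

Answer: Vega = 6.006482


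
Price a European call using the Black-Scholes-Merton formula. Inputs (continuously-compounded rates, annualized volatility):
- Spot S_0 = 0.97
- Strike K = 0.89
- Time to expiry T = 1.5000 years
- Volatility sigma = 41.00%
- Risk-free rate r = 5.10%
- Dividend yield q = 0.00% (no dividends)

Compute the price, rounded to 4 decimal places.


d1 = (ln(S/K) + (r - q + 0.5*sigma^2) * T) / (sigma * sqrt(T)) = 0.57483273
d2 = d1 - sigma * sqrt(T) = 0.07268733
exp(-rT) = 0.92635291; exp(-qT) = 1.00000000
C = S_0 * exp(-qT) * N(d1) - K * exp(-rT) * N(d2)
N(d1) = 0.71729779; N(d2) = 0.52897253
C = 0.9700 * 1.00000000 * 0.71729779 - 0.8900 * 0.92635291 * 0.52897253 = 0.2597

Answer: Price = 0.2597


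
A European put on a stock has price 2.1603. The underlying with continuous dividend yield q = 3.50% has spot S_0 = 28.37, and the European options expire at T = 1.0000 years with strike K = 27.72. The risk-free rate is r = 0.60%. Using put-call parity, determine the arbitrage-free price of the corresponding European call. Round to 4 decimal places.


Put-call parity: C - P = S_0 * exp(-qT) - K * exp(-rT).
S_0 * exp(-qT) = 28.3700 * 0.96560542 = 27.39422566
K * exp(-rT) = 27.7200 * 0.99401796 = 27.55417796
C = P + S*exp(-qT) - K*exp(-rT)
C = 2.1603 + 27.39422566 - 27.55417796 = 2.0003

Answer: Call price = 2.0003


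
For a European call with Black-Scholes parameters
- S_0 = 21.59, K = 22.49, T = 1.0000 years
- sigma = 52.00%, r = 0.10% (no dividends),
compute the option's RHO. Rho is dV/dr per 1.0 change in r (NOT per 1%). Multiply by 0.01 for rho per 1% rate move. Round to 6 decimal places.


d1 = 0.1833836126; d2 = -0.3366163874
phi(d1) = 0.3922902389; exp(-qT) = 1.0000000000; exp(-rT) = 0.9990004998
N(d2) = 0.3682030506
Rho = K*T*exp(-rT)*N(d2) = 22.4900 * 1.0000 * 0.9990004998 * 0.3682030506 = 8.272610

Answer: Rho = 8.272610


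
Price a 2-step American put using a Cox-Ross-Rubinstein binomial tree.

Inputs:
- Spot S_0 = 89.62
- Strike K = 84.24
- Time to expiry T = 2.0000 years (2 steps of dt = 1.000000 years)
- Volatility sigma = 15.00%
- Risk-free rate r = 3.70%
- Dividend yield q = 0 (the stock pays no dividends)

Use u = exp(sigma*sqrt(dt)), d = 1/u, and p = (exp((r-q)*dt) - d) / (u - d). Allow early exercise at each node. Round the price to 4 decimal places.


Answer: Price = V(0,0) = 2.8220

Derivation:
dt = T/N = 1.000000
u = exp(sigma*sqrt(dt)) = 1.161834; d = 1/u = 0.860708
p = (exp((r-q)*dt) - d) / (u - d) = 0.587744
Discount per step: exp(-r*dt) = 0.963676
Stock lattice S(k, i) with i counting down-moves:
  k=0: S(0,0) = 89.6200
  k=1: S(1,0) = 104.1236; S(1,1) = 77.1366
  k=2: S(2,0) = 120.9743; S(2,1) = 89.6200; S(2,2) = 66.3921
Terminal payoffs V(N, i) = max(K - S_T, 0):
  V(2,0) = 0.000000; V(2,1) = 0.000000; V(2,2) = 17.847871
Backward induction: V(k, i) = exp(-r*dt) * [p * V(k+1, i) + (1-p) * V(k+1, i+1)]; then take max(V_cont, immediate exercise) for American.
  V(1,0) = exp(-r*dt) * [p*0.000000 + (1-p)*0.000000] = 0.000000; exercise = 0.000000; V(1,0) = max -> 0.000000
  V(1,1) = exp(-r*dt) * [p*0.000000 + (1-p)*17.847871] = 7.090631; exercise = 7.103351; V(1,1) = max -> 7.103351
  V(0,0) = exp(-r*dt) * [p*0.000000 + (1-p)*7.103351] = 2.822031; exercise = 0.000000; V(0,0) = max -> 2.822031


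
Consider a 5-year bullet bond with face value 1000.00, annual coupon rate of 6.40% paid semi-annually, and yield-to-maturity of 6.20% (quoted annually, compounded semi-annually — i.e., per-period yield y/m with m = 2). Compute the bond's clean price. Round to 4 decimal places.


Coupon per period c = face * coupon_rate / m = 32.000000
Periods per year m = 2; per-period yield y/m = 0.031000
Number of cashflows N = 10
Cashflows (t years, CF_t, discount factor 1/(1+y/m)^(m*t), PV):
  t = 0.5000: CF_t = 32.000000, DF = 0.969932, PV = 31.037827
  t = 1.0000: CF_t = 32.000000, DF = 0.940768, PV = 30.104585
  t = 1.5000: CF_t = 32.000000, DF = 0.912481, PV = 29.199404
  t = 2.0000: CF_t = 32.000000, DF = 0.885045, PV = 28.321439
  t = 2.5000: CF_t = 32.000000, DF = 0.858434, PV = 27.469873
  t = 3.0000: CF_t = 32.000000, DF = 0.832622, PV = 26.643912
  t = 3.5000: CF_t = 32.000000, DF = 0.807587, PV = 25.842785
  t = 4.0000: CF_t = 32.000000, DF = 0.783305, PV = 25.065747
  t = 4.5000: CF_t = 32.000000, DF = 0.759752, PV = 24.312073
  t = 5.0000: CF_t = 1032.000000, DF = 0.736908, PV = 760.489189
Price P = sum_t PV_t = 1008.486835

Answer: Price = 1008.4868


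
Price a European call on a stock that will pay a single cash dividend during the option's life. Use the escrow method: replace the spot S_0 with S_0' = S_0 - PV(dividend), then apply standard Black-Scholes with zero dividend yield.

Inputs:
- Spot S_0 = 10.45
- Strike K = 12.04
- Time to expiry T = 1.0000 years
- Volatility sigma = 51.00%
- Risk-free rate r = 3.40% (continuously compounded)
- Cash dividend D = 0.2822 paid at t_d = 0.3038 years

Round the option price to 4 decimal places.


PV(D) = D * exp(-r * t_d) = 0.2822 * 0.98972396 = 0.27930010
S_0' = S_0 - PV(D) = 10.4500 - 0.27930010 = 10.17069990
d1 = (ln(S_0'/K) + (r + sigma^2/2)*T) / (sigma*sqrt(T)) = -0.00916355
d2 = d1 - sigma*sqrt(T) = -0.51916355
exp(-rT) = 0.96657150
N(d1) = 0.49634432; N(d2) = 0.30182335
C = S_0' * N(d1) - K * exp(-rT) * N(d2) = 10.17069990 * 0.49634432 - 12.0400 * 0.96657150 * 0.30182335 = 1.5357

Answer: Price = 1.5357


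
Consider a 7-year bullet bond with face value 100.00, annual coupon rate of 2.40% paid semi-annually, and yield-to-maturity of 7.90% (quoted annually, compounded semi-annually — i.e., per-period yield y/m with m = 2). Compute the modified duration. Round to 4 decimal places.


Coupon per period c = face * coupon_rate / m = 1.200000
Periods per year m = 2; per-period yield y/m = 0.039500
Number of cashflows N = 14
Cashflows (t years, CF_t, discount factor 1/(1+y/m)^(m*t), PV):
  t = 0.5000: CF_t = 1.200000, DF = 0.962001, PV = 1.154401
  t = 1.0000: CF_t = 1.200000, DF = 0.925446, PV = 1.110535
  t = 1.5000: CF_t = 1.200000, DF = 0.890280, PV = 1.068336
  t = 2.0000: CF_t = 1.200000, DF = 0.856450, PV = 1.027740
  t = 2.5000: CF_t = 1.200000, DF = 0.823906, PV = 0.988687
  t = 3.0000: CF_t = 1.200000, DF = 0.792598, PV = 0.951118
  t = 3.5000: CF_t = 1.200000, DF = 0.762480, PV = 0.914976
  t = 4.0000: CF_t = 1.200000, DF = 0.733507, PV = 0.880208
  t = 4.5000: CF_t = 1.200000, DF = 0.705634, PV = 0.846761
  t = 5.0000: CF_t = 1.200000, DF = 0.678821, PV = 0.814585
  t = 5.5000: CF_t = 1.200000, DF = 0.653026, PV = 0.783631
  t = 6.0000: CF_t = 1.200000, DF = 0.628212, PV = 0.753854
  t = 6.5000: CF_t = 1.200000, DF = 0.604340, PV = 0.725208
  t = 7.0000: CF_t = 101.200000, DF = 0.581376, PV = 58.835250
Price P = sum_t PV_t = 70.855290
First compute Macaulay numerator sum_t t * PV_t:
  t * PV_t at t = 0.5000: 0.577201
  t * PV_t at t = 1.0000: 1.110535
  t * PV_t at t = 1.5000: 1.602504
  t * PV_t at t = 2.0000: 2.055480
  t * PV_t at t = 2.5000: 2.471717
  t * PV_t at t = 3.0000: 2.853353
  t * PV_t at t = 3.5000: 3.202417
  t * PV_t at t = 4.0000: 3.520832
  t * PV_t at t = 4.5000: 3.810424
  t * PV_t at t = 5.0000: 4.072924
  t * PV_t at t = 5.5000: 4.309973
  t * PV_t at t = 6.0000: 4.523125
  t * PV_t at t = 6.5000: 4.713855
  t * PV_t at t = 7.0000: 411.846748
Macaulay duration D = 450.671087 / 70.855290 = 6.360444
Modified duration = D / (1 + y/m) = 6.360444 / (1 + 0.039500) = 6.118753

Answer: Modified duration = 6.1188


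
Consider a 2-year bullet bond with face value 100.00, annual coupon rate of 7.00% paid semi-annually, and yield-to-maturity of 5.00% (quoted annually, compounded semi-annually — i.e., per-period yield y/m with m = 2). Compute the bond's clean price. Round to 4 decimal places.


Coupon per period c = face * coupon_rate / m = 3.500000
Periods per year m = 2; per-period yield y/m = 0.025000
Number of cashflows N = 4
Cashflows (t years, CF_t, discount factor 1/(1+y/m)^(m*t), PV):
  t = 0.5000: CF_t = 3.500000, DF = 0.975610, PV = 3.414634
  t = 1.0000: CF_t = 3.500000, DF = 0.951814, PV = 3.331350
  t = 1.5000: CF_t = 3.500000, DF = 0.928599, PV = 3.250098
  t = 2.0000: CF_t = 103.500000, DF = 0.905951, PV = 93.765892
Price P = sum_t PV_t = 103.761974

Answer: Price = 103.7620


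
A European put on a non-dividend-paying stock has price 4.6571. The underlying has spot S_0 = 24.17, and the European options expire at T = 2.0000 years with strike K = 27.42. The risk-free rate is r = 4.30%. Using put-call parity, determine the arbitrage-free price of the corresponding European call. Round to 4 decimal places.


Put-call parity: C - P = S_0 * exp(-qT) - K * exp(-rT).
S_0 * exp(-qT) = 24.1700 * 1.00000000 = 24.17000000
K * exp(-rT) = 27.4200 * 0.91759423 = 25.16043382
C = P + S*exp(-qT) - K*exp(-rT)
C = 4.6571 + 24.17000000 - 25.16043382 = 3.6667

Answer: Call price = 3.6667


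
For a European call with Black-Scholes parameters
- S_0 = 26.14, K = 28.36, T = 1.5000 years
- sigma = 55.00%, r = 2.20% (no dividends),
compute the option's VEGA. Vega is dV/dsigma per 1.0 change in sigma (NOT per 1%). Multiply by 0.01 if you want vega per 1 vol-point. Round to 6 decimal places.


Answer: Vega = 12.332093

Derivation:
d1 = 0.2647853973; d2 = -0.4088242820
phi(d1) = 0.3851993885; exp(-qT) = 1.0000000000; exp(-rT) = 0.9675385596
Vega = S * exp(-qT) * phi(d1) * sqrt(T) = 26.1400 * 1.0000000000 * 0.3851993885 * 1.2247448714 = 12.332093


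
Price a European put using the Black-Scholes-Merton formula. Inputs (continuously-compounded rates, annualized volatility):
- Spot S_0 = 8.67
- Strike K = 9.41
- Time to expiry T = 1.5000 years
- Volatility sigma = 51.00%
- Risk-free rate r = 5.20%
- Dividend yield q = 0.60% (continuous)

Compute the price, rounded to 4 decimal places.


Answer: Price = 2.1767

Derivation:
d1 = (ln(S/K) + (r - q + 0.5*sigma^2) * T) / (sigma * sqrt(T)) = 0.29165072
d2 = d1 - sigma * sqrt(T) = -0.33296917
exp(-rT) = 0.92496443; exp(-qT) = 0.99104038
P = K * exp(-rT) * N(-d2) - S_0 * exp(-qT) * N(-d1)
N(-d1) = 0.38527685; N(-d2) = 0.63042122
P = 9.4100 * 0.92496443 * 0.63042122 - 8.6700 * 0.99104038 * 0.38527685 = 2.1767


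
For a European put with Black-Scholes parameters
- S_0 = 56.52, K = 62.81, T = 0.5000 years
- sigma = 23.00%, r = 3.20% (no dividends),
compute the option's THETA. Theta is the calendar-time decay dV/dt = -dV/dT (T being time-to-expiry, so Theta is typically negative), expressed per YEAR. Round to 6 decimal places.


Answer: Theta = -1.828747

Derivation:
d1 = -0.4691176267; d2 = -0.6317521864
phi(d1) = 0.3573733637; exp(-qT) = 1.0000000000; exp(-rT) = 0.9841273201
Theta = -S*exp(-qT)*phi(d1)*sigma/(2*sqrt(T)) + r*K*exp(-rT)*N(-d2) - q*S*exp(-qT)*N(-d1)
N(-d1) = 0.6805072198; N(-d2) = 0.7362255893; sqrt(T) = 0.7071067812
Term 1 = -56.5200 * 1.0000000000 * 0.3573733637 * 0.2300 / (2 * 0.7071067812) = -3.2850135950
Term 2 = 0.0320 * 62.8100 * 0.9841273201 * 0.7362255893 = 1.4562668664
Term 3 = 0 (no dividend yield, q = 0)
Theta = -3.2850135950 + (1.4562668664) + (0.0000000000) = -1.828747


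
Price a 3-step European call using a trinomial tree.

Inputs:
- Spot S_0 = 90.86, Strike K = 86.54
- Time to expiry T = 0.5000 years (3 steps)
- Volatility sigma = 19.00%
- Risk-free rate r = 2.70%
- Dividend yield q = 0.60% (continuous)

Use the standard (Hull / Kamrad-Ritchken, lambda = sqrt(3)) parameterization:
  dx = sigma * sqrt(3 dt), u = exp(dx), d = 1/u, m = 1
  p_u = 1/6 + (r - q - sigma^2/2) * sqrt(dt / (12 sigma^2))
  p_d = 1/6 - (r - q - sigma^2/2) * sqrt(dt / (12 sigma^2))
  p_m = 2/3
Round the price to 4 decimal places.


dt = T/N = 0.166667; dx = sigma*sqrt(3*dt) = 0.134350
u = exp(dx) = 1.143793; d = 1/u = 0.874284
p_u = 0.168496, p_m = 0.666667, p_d = 0.164837
Discount per step: exp(-r*dt) = 0.995510
Stock lattice S(k, j) with j the centered position index:
  k=0: S(0,+0) = 90.8600
  k=1: S(1,-1) = 79.4374; S(1,+0) = 90.8600; S(1,+1) = 103.9251
  k=2: S(2,-2) = 69.4508; S(2,-1) = 79.4374; S(2,+0) = 90.8600; S(2,+1) = 103.9251; S(2,+2) = 118.8688
  k=3: S(3,-3) = 60.7197; S(3,-2) = 69.4508; S(3,-1) = 79.4374; S(3,+0) = 90.8600; S(3,+1) = 103.9251; S(3,+2) = 118.8688; S(3,+3) = 135.9614
Terminal payoffs V(N, j) = max(S_T - K, 0):
  V(3,-3) = 0.000000; V(3,-2) = 0.000000; V(3,-1) = 0.000000; V(3,+0) = 4.320000; V(3,+1) = 17.385069; V(3,+2) = 32.328809; V(3,+3) = 49.421360
Backward induction: V(k, j) = exp(-r*dt) * [p_u * V(k+1, j+1) + p_m * V(k+1, j) + p_d * V(k+1, j-1)]
  V(2,-2) = exp(-r*dt) * [p_u*0.000000 + p_m*0.000000 + p_d*0.000000] = 0.000000
  V(2,-1) = exp(-r*dt) * [p_u*4.320000 + p_m*0.000000 + p_d*0.000000] = 0.724636
  V(2,+0) = exp(-r*dt) * [p_u*17.385069 + p_m*4.320000 + p_d*0.000000] = 5.783239
  V(2,+1) = exp(-r*dt) * [p_u*32.328809 + p_m*17.385069 + p_d*4.320000] = 17.669738
  V(2,+2) = exp(-r*dt) * [p_u*49.421360 + p_m*32.328809 + p_d*17.385069] = 32.598540
  V(1,-1) = exp(-r*dt) * [p_u*5.783239 + p_m*0.724636 + p_d*0.000000] = 1.451002
  V(1,+0) = exp(-r*dt) * [p_u*17.669738 + p_m*5.783239 + p_d*0.724636] = 6.921013
  V(1,+1) = exp(-r*dt) * [p_u*32.598540 + p_m*17.669738 + p_d*5.783239] = 18.144023
  V(0,+0) = exp(-r*dt) * [p_u*18.144023 + p_m*6.921013 + p_d*1.451002] = 7.874874

Answer: Price = V(0,0) = 7.8749


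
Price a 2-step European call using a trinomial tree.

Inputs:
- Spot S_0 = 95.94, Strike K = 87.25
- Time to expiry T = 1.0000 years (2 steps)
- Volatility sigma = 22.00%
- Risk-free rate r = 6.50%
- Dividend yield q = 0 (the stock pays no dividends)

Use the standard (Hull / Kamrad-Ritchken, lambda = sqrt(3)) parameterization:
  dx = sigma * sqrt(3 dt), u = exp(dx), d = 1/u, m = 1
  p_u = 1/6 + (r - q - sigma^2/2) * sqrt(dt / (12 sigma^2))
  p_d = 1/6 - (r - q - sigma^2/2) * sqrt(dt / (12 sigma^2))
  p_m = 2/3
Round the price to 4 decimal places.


Answer: Price = V(0,0) = 16.8761

Derivation:
dt = T/N = 0.500000; dx = sigma*sqrt(3*dt) = 0.269444
u = exp(dx) = 1.309236; d = 1/u = 0.763804
p_u = 0.204522, p_m = 0.666667, p_d = 0.128811
Discount per step: exp(-r*dt) = 0.968022
Stock lattice S(k, j) with j the centered position index:
  k=0: S(0,+0) = 95.9400
  k=1: S(1,-1) = 73.2794; S(1,+0) = 95.9400; S(1,+1) = 125.6081
  k=2: S(2,-2) = 55.9711; S(2,-1) = 73.2794; S(2,+0) = 95.9400; S(2,+1) = 125.6081; S(2,+2) = 164.4507
Terminal payoffs V(N, j) = max(S_T - K, 0):
  V(2,-2) = 0.000000; V(2,-1) = 0.000000; V(2,+0) = 8.690000; V(2,+1) = 38.358116; V(2,+2) = 77.200685
Backward induction: V(k, j) = exp(-r*dt) * [p_u * V(k+1, j+1) + p_m * V(k+1, j) + p_d * V(k+1, j-1)]
  V(1,-1) = exp(-r*dt) * [p_u*8.690000 + p_m*0.000000 + p_d*0.000000] = 1.720466
  V(1,+0) = exp(-r*dt) * [p_u*38.358116 + p_m*8.690000 + p_d*0.000000] = 13.202304
  V(1,+1) = exp(-r*dt) * [p_u*77.200685 + p_m*38.358116 + p_d*8.690000] = 41.122286
  V(0,+0) = exp(-r*dt) * [p_u*41.122286 + p_m*13.202304 + p_d*1.720466] = 16.876097


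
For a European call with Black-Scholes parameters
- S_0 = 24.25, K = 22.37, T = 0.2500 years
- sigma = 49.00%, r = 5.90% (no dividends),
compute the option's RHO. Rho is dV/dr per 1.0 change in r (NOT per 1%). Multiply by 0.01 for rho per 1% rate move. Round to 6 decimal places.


d1 = 0.5120748648; d2 = 0.2670748648
phi(d1) = 0.3499206492; exp(-qT) = 1.0000000000; exp(-rT) = 0.9853582484
N(d2) = 0.6052942401
Rho = K*T*exp(-rT)*N(d2) = 22.3700 * 0.2500 * 0.9853582484 * 0.6052942401 = 3.335544

Answer: Rho = 3.335544


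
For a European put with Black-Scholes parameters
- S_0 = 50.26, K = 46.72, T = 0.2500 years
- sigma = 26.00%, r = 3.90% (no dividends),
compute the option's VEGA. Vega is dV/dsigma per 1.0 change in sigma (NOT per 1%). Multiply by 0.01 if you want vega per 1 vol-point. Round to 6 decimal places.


Answer: Vega = 7.836913

Derivation:
d1 = 0.7018245661; d2 = 0.5718245661
phi(d1) = 0.3118548593; exp(-qT) = 1.0000000000; exp(-rT) = 0.9902973771
Vega = S * exp(-qT) * phi(d1) * sqrt(T) = 50.2600 * 1.0000000000 * 0.3118548593 * 0.5000000000 = 7.836913


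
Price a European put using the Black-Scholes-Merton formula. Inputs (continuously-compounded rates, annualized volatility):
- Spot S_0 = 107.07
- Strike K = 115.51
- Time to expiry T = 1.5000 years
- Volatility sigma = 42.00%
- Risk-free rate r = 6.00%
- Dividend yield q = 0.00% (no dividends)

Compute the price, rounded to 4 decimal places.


d1 = (ln(S/K) + (r - q + 0.5*sigma^2) * T) / (sigma * sqrt(T)) = 0.28465738
d2 = d1 - sigma * sqrt(T) = -0.22973547
exp(-rT) = 0.91393119; exp(-qT) = 1.00000000
P = K * exp(-rT) * N(-d2) - S_0 * exp(-qT) * N(-d1)
N(-d1) = 0.38795332; N(-d2) = 0.59085133
P = 115.5100 * 0.91393119 * 0.59085133 - 107.0700 * 1.00000000 * 0.38795332 = 20.8369

Answer: Price = 20.8369


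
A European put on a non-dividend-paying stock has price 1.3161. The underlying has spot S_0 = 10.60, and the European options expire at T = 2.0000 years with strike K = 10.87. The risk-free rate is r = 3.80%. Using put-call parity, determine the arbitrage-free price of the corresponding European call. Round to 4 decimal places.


Put-call parity: C - P = S_0 * exp(-qT) - K * exp(-rT).
S_0 * exp(-qT) = 10.6000 * 1.00000000 = 10.60000000
K * exp(-rT) = 10.8700 * 0.92681621 = 10.07449217
C = P + S*exp(-qT) - K*exp(-rT)
C = 1.3161 + 10.60000000 - 10.07449217 = 1.8416

Answer: Call price = 1.8416


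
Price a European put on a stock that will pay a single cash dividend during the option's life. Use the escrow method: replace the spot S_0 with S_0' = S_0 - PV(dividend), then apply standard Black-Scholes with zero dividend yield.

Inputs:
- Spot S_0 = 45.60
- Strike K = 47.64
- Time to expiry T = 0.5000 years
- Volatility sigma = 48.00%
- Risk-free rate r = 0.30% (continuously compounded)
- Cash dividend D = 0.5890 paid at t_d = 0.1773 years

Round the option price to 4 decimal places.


PV(D) = D * exp(-r * t_d) = 0.5890 * 0.99946824 = 0.58868679
S_0' = S_0 - PV(D) = 45.6000 - 0.58868679 = 45.01131321
d1 = (ln(S_0'/K) + (r + sigma^2/2)*T) / (sigma*sqrt(T)) = 0.00689759
d2 = d1 - sigma*sqrt(T) = -0.33251367
exp(-rT) = 0.99850112
N(-d1) = 0.49724828; N(-d2) = 0.63024929
P = K * exp(-rT) * N(-d2) - S_0' * N(-d1) = 47.6400 * 0.99850112 * 0.63024929 - 45.01131321 * 0.49724828 = 7.5983

Answer: Price = 7.5983


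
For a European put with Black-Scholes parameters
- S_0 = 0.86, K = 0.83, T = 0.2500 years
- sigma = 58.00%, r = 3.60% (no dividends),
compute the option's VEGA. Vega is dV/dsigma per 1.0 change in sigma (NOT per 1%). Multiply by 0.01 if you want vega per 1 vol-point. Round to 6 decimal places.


d1 = 0.2984713395; d2 = 0.0084713395
phi(d1) = 0.3815623135; exp(-qT) = 1.0000000000; exp(-rT) = 0.9910403788
Vega = S * exp(-qT) * phi(d1) * sqrt(T) = 0.8600 * 1.0000000000 * 0.3815623135 * 0.5000000000 = 0.164072

Answer: Vega = 0.164072


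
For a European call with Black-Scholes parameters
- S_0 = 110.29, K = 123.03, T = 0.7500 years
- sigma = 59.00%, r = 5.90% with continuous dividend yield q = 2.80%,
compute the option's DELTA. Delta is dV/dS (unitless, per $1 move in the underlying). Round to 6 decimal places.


Answer: Delta = 0.523568

Derivation:
d1 = 0.0870380626; d2 = -0.4239169256
phi(d1) = 0.3974340203; exp(-qT) = 0.9792189646; exp(-rT) = 0.9567147489
N(d1) = 0.5346793713
Delta = exp(-qT) * N(d1) = 0.9792189646 * 0.5346793713 = 0.523568


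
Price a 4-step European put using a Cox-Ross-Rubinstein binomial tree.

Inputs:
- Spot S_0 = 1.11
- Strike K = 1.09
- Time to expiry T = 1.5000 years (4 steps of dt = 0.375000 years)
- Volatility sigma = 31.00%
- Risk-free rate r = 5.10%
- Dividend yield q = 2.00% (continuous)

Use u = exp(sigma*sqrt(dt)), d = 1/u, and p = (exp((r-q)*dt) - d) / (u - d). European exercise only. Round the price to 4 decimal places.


dt = T/N = 0.375000
u = exp(sigma*sqrt(dt)) = 1.209051; d = 1/u = 0.827095
p = (exp((r-q)*dt) - d) / (u - d) = 0.483296
Discount per step: exp(-r*dt) = 0.981057
Stock lattice S(k, i) with i counting down-moves:
  k=0: S(0,0) = 1.1100
  k=1: S(1,0) = 1.3420; S(1,1) = 0.9181
  k=2: S(2,0) = 1.6226; S(2,1) = 1.1100; S(2,2) = 0.7593
  k=3: S(3,0) = 1.9618; S(3,1) = 1.3420; S(3,2) = 0.9181; S(3,3) = 0.6280
  k=4: S(4,0) = 2.3719; S(4,1) = 1.6226; S(4,2) = 1.1100; S(4,3) = 0.7593; S(4,4) = 0.5195
Terminal payoffs V(N, i) = max(K - S_T, 0):
  V(4,0) = 0.000000; V(4,1) = 0.000000; V(4,2) = 0.000000; V(4,3) = 0.330664; V(4,4) = 0.570548
Backward induction: V(k, i) = exp(-r*dt) * [p * V(k+1, i) + (1-p) * V(k+1, i+1)].
  V(3,0) = exp(-r*dt) * [p*0.000000 + (1-p)*0.000000] = 0.000000
  V(3,1) = exp(-r*dt) * [p*0.000000 + (1-p)*0.000000] = 0.000000
  V(3,2) = exp(-r*dt) * [p*0.000000 + (1-p)*0.330664] = 0.167619
  V(3,3) = exp(-r*dt) * [p*0.330664 + (1-p)*0.570548] = 0.446001
  V(2,0) = exp(-r*dt) * [p*0.000000 + (1-p)*0.000000] = 0.000000
  V(2,1) = exp(-r*dt) * [p*0.000000 + (1-p)*0.167619] = 0.084969
  V(2,2) = exp(-r*dt) * [p*0.167619 + (1-p)*0.446001] = 0.305560
  V(1,0) = exp(-r*dt) * [p*0.000000 + (1-p)*0.084969] = 0.043072
  V(1,1) = exp(-r*dt) * [p*0.084969 + (1-p)*0.305560] = 0.195180
  V(0,0) = exp(-r*dt) * [p*0.043072 + (1-p)*0.195180] = 0.119362

Answer: Price = V(0,0) = 0.1194


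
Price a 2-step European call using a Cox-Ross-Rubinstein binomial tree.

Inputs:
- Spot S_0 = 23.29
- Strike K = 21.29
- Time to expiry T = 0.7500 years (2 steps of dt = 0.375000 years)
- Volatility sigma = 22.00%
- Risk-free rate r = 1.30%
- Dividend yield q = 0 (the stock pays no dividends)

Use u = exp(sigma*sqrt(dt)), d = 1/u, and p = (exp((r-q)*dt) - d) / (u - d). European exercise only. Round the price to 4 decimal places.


dt = T/N = 0.375000
u = exp(sigma*sqrt(dt)) = 1.144219; d = 1/u = 0.873959
p = (exp((r-q)*dt) - d) / (u - d) = 0.484453
Discount per step: exp(-r*dt) = 0.995137
Stock lattice S(k, i) with i counting down-moves:
  k=0: S(0,0) = 23.2900
  k=1: S(1,0) = 26.6489; S(1,1) = 20.3545
  k=2: S(2,0) = 30.4921; S(2,1) = 23.2900; S(2,2) = 17.7890
Terminal payoffs V(N, i) = max(S_T - K, 0):
  V(2,0) = 9.202110; V(2,1) = 2.000000; V(2,2) = 0.000000
Backward induction: V(k, i) = exp(-r*dt) * [p * V(k+1, i) + (1-p) * V(k+1, i+1)].
  V(1,0) = exp(-r*dt) * [p*9.202110 + (1-p)*2.000000] = 5.462387
  V(1,1) = exp(-r*dt) * [p*2.000000 + (1-p)*0.000000] = 0.964193
  V(0,0) = exp(-r*dt) * [p*5.462387 + (1-p)*0.964193] = 3.128068

Answer: Price = V(0,0) = 3.1281


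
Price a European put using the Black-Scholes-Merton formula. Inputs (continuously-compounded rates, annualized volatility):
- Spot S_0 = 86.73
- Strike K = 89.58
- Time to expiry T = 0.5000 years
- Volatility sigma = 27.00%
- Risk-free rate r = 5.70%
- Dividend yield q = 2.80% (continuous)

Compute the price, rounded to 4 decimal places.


d1 = (ln(S/K) + (r - q + 0.5*sigma^2) * T) / (sigma * sqrt(T)) = 0.00205723
d2 = d1 - sigma * sqrt(T) = -0.18886160
exp(-rT) = 0.97190229; exp(-qT) = 0.98609754
P = K * exp(-rT) * N(-d2) - S_0 * exp(-qT) * N(-d1)
N(-d1) = 0.49917928; N(-d2) = 0.57489936
P = 89.5800 * 0.97190229 * 0.57489936 - 86.7300 * 0.98609754 * 0.49917928 = 7.3605

Answer: Price = 7.3605


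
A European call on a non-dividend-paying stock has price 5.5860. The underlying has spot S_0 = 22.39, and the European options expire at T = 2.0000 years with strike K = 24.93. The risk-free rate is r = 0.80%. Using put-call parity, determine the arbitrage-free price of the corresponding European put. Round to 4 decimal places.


Put-call parity: C - P = S_0 * exp(-qT) - K * exp(-rT).
S_0 * exp(-qT) = 22.3900 * 1.00000000 = 22.39000000
K * exp(-rT) = 24.9300 * 0.98412732 = 24.53429409
P = C - S*exp(-qT) + K*exp(-rT)
P = 5.5860 - 22.39000000 + 24.53429409 = 7.7303

Answer: Put price = 7.7303


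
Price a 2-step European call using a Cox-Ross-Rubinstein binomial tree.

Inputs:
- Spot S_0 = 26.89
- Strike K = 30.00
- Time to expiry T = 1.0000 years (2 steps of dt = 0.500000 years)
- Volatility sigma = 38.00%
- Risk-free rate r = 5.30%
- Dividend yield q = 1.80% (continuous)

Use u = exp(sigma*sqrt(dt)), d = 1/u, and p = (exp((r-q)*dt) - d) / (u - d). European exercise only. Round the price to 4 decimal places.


dt = T/N = 0.500000
u = exp(sigma*sqrt(dt)) = 1.308263; d = 1/u = 0.764372
p = (exp((r-q)*dt) - d) / (u - d) = 0.465685
Discount per step: exp(-r*dt) = 0.973848
Stock lattice S(k, i) with i counting down-moves:
  k=0: S(0,0) = 26.8900
  k=1: S(1,0) = 35.1792; S(1,1) = 20.5540
  k=2: S(2,0) = 46.0237; S(2,1) = 26.8900; S(2,2) = 15.7109
Terminal payoffs V(N, i) = max(S_T - K, 0):
  V(2,0) = 16.023661; V(2,1) = 0.000000; V(2,2) = 0.000000
Backward induction: V(k, i) = exp(-r*dt) * [p * V(k+1, i) + (1-p) * V(k+1, i+1)].
  V(1,0) = exp(-r*dt) * [p*16.023661 + (1-p)*0.000000] = 7.266831
  V(1,1) = exp(-r*dt) * [p*0.000000 + (1-p)*0.000000] = 0.000000
  V(0,0) = exp(-r*dt) * [p*7.266831 + (1-p)*0.000000] = 3.295554

Answer: Price = V(0,0) = 3.2956


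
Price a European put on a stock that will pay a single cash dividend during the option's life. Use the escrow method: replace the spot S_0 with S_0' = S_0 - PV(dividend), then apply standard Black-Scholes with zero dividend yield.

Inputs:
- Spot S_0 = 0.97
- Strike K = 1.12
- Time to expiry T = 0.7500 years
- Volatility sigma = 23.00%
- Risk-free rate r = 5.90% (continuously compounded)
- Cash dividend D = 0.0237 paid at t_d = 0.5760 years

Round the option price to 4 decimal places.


Answer: Price = 0.1571

Derivation:
PV(D) = D * exp(-r * t_d) = 0.0237 * 0.96658697 = 0.02290811
S_0' = S_0 - PV(D) = 0.9700 - 0.02290811 = 0.94709189
d1 = (ln(S_0'/K) + (r + sigma^2/2)*T) / (sigma*sqrt(T)) = -0.52011901
d2 = d1 - sigma*sqrt(T) = -0.71930486
exp(-rT) = 0.95671475
N(-d1) = 0.69850969; N(-d2) = 0.76402345
P = K * exp(-rT) * N(-d2) - S_0' * N(-d1) = 1.1200 * 0.95671475 * 0.76402345 - 0.94709189 * 0.69850969 = 0.1571


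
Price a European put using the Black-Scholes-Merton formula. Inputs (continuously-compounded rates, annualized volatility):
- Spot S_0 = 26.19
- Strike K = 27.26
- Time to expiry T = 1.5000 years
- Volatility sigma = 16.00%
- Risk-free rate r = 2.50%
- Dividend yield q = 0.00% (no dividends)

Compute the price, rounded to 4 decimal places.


Answer: Price = 2.0803

Derivation:
d1 = (ln(S/K) + (r - q + 0.5*sigma^2) * T) / (sigma * sqrt(T)) = 0.08500358
d2 = d1 - sigma * sqrt(T) = -0.11095560
exp(-rT) = 0.96319442; exp(-qT) = 1.00000000
P = K * exp(-rT) * N(-d2) - S_0 * exp(-qT) * N(-d1)
N(-d1) = 0.46612927; N(-d2) = 0.54417422
P = 27.2600 * 0.96319442 * 0.54417422 - 26.1900 * 1.00000000 * 0.46612927 = 2.0803


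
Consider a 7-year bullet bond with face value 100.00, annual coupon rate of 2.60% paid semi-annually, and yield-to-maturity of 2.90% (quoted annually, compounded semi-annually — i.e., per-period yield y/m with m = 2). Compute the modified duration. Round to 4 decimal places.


Answer: Modified duration = 6.3464

Derivation:
Coupon per period c = face * coupon_rate / m = 1.300000
Periods per year m = 2; per-period yield y/m = 0.014500
Number of cashflows N = 14
Cashflows (t years, CF_t, discount factor 1/(1+y/m)^(m*t), PV):
  t = 0.5000: CF_t = 1.300000, DF = 0.985707, PV = 1.281419
  t = 1.0000: CF_t = 1.300000, DF = 0.971619, PV = 1.263104
  t = 1.5000: CF_t = 1.300000, DF = 0.957732, PV = 1.245051
  t = 2.0000: CF_t = 1.300000, DF = 0.944043, PV = 1.227256
  t = 2.5000: CF_t = 1.300000, DF = 0.930550, PV = 1.209715
  t = 3.0000: CF_t = 1.300000, DF = 0.917250, PV = 1.192425
  t = 3.5000: CF_t = 1.300000, DF = 0.904140, PV = 1.175382
  t = 4.0000: CF_t = 1.300000, DF = 0.891217, PV = 1.158582
  t = 4.5000: CF_t = 1.300000, DF = 0.878479, PV = 1.142023
  t = 5.0000: CF_t = 1.300000, DF = 0.865923, PV = 1.125700
  t = 5.5000: CF_t = 1.300000, DF = 0.853547, PV = 1.109611
  t = 6.0000: CF_t = 1.300000, DF = 0.841347, PV = 1.093752
  t = 6.5000: CF_t = 1.300000, DF = 0.829322, PV = 1.078119
  t = 7.0000: CF_t = 101.300000, DF = 0.817469, PV = 82.809608
Price P = sum_t PV_t = 98.111748
First compute Macaulay numerator sum_t t * PV_t:
  t * PV_t at t = 0.5000: 0.640710
  t * PV_t at t = 1.0000: 1.263104
  t * PV_t at t = 1.5000: 1.867577
  t * PV_t at t = 2.0000: 2.454512
  t * PV_t at t = 2.5000: 3.024288
  t * PV_t at t = 3.0000: 3.577275
  t * PV_t at t = 3.5000: 4.113837
  t * PV_t at t = 4.0000: 4.634330
  t * PV_t at t = 4.5000: 5.139104
  t * PV_t at t = 5.0000: 5.628502
  t * PV_t at t = 5.5000: 6.102861
  t * PV_t at t = 6.0000: 6.562510
  t * PV_t at t = 6.5000: 7.007773
  t * PV_t at t = 7.0000: 579.667253
Macaulay duration D = 631.683635 / 98.111748 = 6.438410
Modified duration = D / (1 + y/m) = 6.438410 / (1 + 0.014500) = 6.346387


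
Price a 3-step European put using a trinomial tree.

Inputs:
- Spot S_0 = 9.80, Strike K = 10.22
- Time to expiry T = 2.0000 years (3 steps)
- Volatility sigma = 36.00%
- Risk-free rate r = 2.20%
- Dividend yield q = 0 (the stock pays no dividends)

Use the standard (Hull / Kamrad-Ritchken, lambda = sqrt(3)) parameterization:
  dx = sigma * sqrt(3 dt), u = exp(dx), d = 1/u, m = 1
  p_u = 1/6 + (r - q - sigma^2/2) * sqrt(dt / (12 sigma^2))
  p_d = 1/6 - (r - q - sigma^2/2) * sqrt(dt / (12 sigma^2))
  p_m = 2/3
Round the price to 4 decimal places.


dt = T/N = 0.666667; dx = sigma*sqrt(3*dt) = 0.509117
u = exp(dx) = 1.663821; d = 1/u = 0.601026
p_u = 0.138644, p_m = 0.666667, p_d = 0.194689
Discount per step: exp(-r*dt) = 0.985440
Stock lattice S(k, j) with j the centered position index:
  k=0: S(0,+0) = 9.8000
  k=1: S(1,-1) = 5.8901; S(1,+0) = 9.8000; S(1,+1) = 16.3054
  k=2: S(2,-2) = 3.5401; S(2,-1) = 5.8901; S(2,+0) = 9.8000; S(2,+1) = 16.3054; S(2,+2) = 27.1293
  k=3: S(3,-3) = 2.1277; S(3,-2) = 3.5401; S(3,-1) = 5.8901; S(3,+0) = 9.8000; S(3,+1) = 16.3054; S(3,+2) = 27.1293; S(3,+3) = 45.1384
Terminal payoffs V(N, j) = max(K - S_T, 0):
  V(3,-3) = 8.092321; V(3,-2) = 6.679922; V(3,-1) = 4.329944; V(3,+0) = 0.420000; V(3,+1) = 0.000000; V(3,+2) = 0.000000; V(3,+3) = 0.000000
Backward induction: V(k, j) = exp(-r*dt) * [p_u * V(k+1, j+1) + p_m * V(k+1, j) + p_d * V(k+1, j-1)]
  V(2,-2) = exp(-r*dt) * [p_u*4.329944 + p_m*6.679922 + p_d*8.092321] = 6.532573
  V(2,-1) = exp(-r*dt) * [p_u*0.420000 + p_m*4.329944 + p_d*6.679922] = 4.183557
  V(2,+0) = exp(-r*dt) * [p_u*0.000000 + p_m*0.420000 + p_d*4.329944] = 1.106642
  V(2,+1) = exp(-r*dt) * [p_u*0.000000 + p_m*0.000000 + p_d*0.420000] = 0.080579
  V(2,+2) = exp(-r*dt) * [p_u*0.000000 + p_m*0.000000 + p_d*0.000000] = 0.000000
  V(1,-1) = exp(-r*dt) * [p_u*1.106642 + p_m*4.183557 + p_d*6.532573] = 4.152929
  V(1,+0) = exp(-r*dt) * [p_u*0.080579 + p_m*1.106642 + p_d*4.183557] = 1.540663
  V(1,+1) = exp(-r*dt) * [p_u*0.000000 + p_m*0.080579 + p_d*1.106642] = 0.265251
  V(0,+0) = exp(-r*dt) * [p_u*0.265251 + p_m*1.540663 + p_d*4.152929] = 1.845152

Answer: Price = V(0,0) = 1.8452


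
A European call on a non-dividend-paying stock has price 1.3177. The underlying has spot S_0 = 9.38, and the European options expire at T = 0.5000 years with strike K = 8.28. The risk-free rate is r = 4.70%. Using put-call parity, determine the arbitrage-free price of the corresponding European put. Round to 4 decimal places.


Put-call parity: C - P = S_0 * exp(-qT) - K * exp(-rT).
S_0 * exp(-qT) = 9.3800 * 1.00000000 = 9.38000000
K * exp(-rT) = 8.2800 * 0.97677397 = 8.08768851
P = C - S*exp(-qT) + K*exp(-rT)
P = 1.3177 - 9.38000000 + 8.08768851 = 0.0254

Answer: Put price = 0.0254


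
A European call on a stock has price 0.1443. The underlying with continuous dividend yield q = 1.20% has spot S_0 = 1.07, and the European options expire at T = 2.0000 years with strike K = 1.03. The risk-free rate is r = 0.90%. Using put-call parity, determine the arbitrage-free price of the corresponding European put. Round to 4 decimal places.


Answer: Put price = 0.1113

Derivation:
Put-call parity: C - P = S_0 * exp(-qT) - K * exp(-rT).
S_0 * exp(-qT) = 1.0700 * 0.97628571 = 1.04462571
K * exp(-rT) = 1.0300 * 0.98216103 = 1.01162586
P = C - S*exp(-qT) + K*exp(-rT)
P = 0.1443 - 1.04462571 + 1.01162586 = 0.1113


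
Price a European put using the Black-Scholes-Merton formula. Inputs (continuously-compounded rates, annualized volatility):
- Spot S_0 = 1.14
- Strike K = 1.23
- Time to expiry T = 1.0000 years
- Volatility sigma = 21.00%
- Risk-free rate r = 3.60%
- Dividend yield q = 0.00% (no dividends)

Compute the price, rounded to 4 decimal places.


d1 = (ln(S/K) + (r - q + 0.5*sigma^2) * T) / (sigma * sqrt(T)) = -0.08540908
d2 = d1 - sigma * sqrt(T) = -0.29540908
exp(-rT) = 0.96464029; exp(-qT) = 1.00000000
P = K * exp(-rT) * N(-d2) - S_0 * exp(-qT) * N(-d1)
N(-d1) = 0.53403191; N(-d2) = 0.61615930
P = 1.2300 * 0.96464029 * 0.61615930 - 1.1400 * 1.00000000 * 0.53403191 = 0.1223

Answer: Price = 0.1223


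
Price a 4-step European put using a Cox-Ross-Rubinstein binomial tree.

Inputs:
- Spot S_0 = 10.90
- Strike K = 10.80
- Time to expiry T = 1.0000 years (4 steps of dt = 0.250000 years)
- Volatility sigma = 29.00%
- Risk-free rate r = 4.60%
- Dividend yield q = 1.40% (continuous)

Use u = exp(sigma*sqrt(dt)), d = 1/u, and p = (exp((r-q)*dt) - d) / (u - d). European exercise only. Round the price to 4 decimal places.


dt = T/N = 0.250000
u = exp(sigma*sqrt(dt)) = 1.156040; d = 1/u = 0.865022
p = (exp((r-q)*dt) - d) / (u - d) = 0.491413
Discount per step: exp(-r*dt) = 0.988566
Stock lattice S(k, i) with i counting down-moves:
  k=0: S(0,0) = 10.9000
  k=1: S(1,0) = 12.6008; S(1,1) = 9.4287
  k=2: S(2,0) = 14.5671; S(2,1) = 10.9000; S(2,2) = 8.1561
  k=3: S(3,0) = 16.8401; S(3,1) = 12.6008; S(3,2) = 9.4287; S(3,3) = 7.0552
  k=4: S(4,0) = 19.4678; S(4,1) = 14.5671; S(4,2) = 10.9000; S(4,3) = 8.1561; S(4,4) = 6.1029
Terminal payoffs V(N, i) = max(K - S_T, 0):
  V(4,0) = 0.000000; V(4,1) = 0.000000; V(4,2) = 0.000000; V(4,3) = 2.643927; V(4,4) = 4.697108
Backward induction: V(k, i) = exp(-r*dt) * [p * V(k+1, i) + (1-p) * V(k+1, i+1)].
  V(3,0) = exp(-r*dt) * [p*0.000000 + (1-p)*0.000000] = 0.000000
  V(3,1) = exp(-r*dt) * [p*0.000000 + (1-p)*0.000000] = 0.000000
  V(3,2) = exp(-r*dt) * [p*0.000000 + (1-p)*2.643927] = 1.329291
  V(3,3) = exp(-r*dt) * [p*2.643927 + (1-p)*4.697108] = 3.645977
  V(2,0) = exp(-r*dt) * [p*0.000000 + (1-p)*0.000000] = 0.000000
  V(2,1) = exp(-r*dt) * [p*0.000000 + (1-p)*1.329291] = 0.668329
  V(2,2) = exp(-r*dt) * [p*1.329291 + (1-p)*3.645977] = 2.478855
  V(1,0) = exp(-r*dt) * [p*0.000000 + (1-p)*0.668329] = 0.336017
  V(1,1) = exp(-r*dt) * [p*0.668329 + (1-p)*2.478855] = 1.570968
  V(0,0) = exp(-r*dt) * [p*0.336017 + (1-p)*1.570968] = 0.953073

Answer: Price = V(0,0) = 0.9531
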